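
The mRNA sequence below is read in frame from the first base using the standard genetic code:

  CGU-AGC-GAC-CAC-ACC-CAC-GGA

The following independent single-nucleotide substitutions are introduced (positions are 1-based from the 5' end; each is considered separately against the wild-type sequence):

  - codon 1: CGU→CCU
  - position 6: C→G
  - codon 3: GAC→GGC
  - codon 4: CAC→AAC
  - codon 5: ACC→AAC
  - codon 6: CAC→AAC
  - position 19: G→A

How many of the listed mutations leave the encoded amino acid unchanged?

0

Codon 1: CGU (Arg) → CCU (Pro) — missense.
Codon 2: AGC (Ser) → AGG (Arg) — missense.
Codon 3: GAC (Asp) → GGC (Gly) — missense.
Codon 4: CAC (His) → AAC (Asn) — missense.
Codon 5: ACC (Thr) → AAC (Asn) — missense.
Codon 6: CAC (His) → AAC (Asn) — missense.
Codon 7: GGA (Gly) → AGA (Arg) — missense.
Synonymous: 0 of 7.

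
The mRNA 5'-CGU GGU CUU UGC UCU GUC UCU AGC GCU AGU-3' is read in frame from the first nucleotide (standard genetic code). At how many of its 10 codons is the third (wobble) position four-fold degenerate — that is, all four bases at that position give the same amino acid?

7

Codon 1 CGU (Arg): third position 4-fold.
Codon 2 GGU (Gly): third position 4-fold.
Codon 3 CUU (Leu): third position 4-fold.
Codon 4 UGC (Cys): third position 2-fold.
Codon 5 UCU (Ser): third position 4-fold.
Codon 6 GUC (Val): third position 4-fold.
Codon 7 UCU (Ser): third position 4-fold.
Codon 8 AGC (Ser): third position 2-fold.
Codon 9 GCU (Ala): third position 4-fold.
Codon 10 AGU (Ser): third position 2-fold.
Four-fold degenerate third positions: 7.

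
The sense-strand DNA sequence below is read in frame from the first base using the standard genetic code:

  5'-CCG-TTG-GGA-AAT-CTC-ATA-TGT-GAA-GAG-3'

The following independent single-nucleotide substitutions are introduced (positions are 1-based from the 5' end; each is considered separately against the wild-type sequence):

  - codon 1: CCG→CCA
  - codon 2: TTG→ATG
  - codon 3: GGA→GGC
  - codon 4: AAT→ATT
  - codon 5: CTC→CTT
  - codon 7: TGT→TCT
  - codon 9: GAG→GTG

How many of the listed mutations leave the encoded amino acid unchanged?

Codon 1: CCG (Pro) → CCA (Pro) — synonymous.
Codon 2: TTG (Leu) → ATG (Met) — missense.
Codon 3: GGA (Gly) → GGC (Gly) — synonymous.
Codon 4: AAT (Asn) → ATT (Ile) — missense.
Codon 5: CTC (Leu) → CTT (Leu) — synonymous.
Codon 7: TGT (Cys) → TCT (Ser) — missense.
Codon 9: GAG (Glu) → GTG (Val) — missense.
Synonymous: 3 of 7.

3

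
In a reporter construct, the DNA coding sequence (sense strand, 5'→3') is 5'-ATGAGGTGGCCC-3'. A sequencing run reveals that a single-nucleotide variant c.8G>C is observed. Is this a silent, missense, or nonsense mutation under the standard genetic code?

Position 8 falls in codon 3: TGG → Trp.
After the substitution the codon is TCG → Ser.
Trp ≠ Ser, so this is a missense mutation.

missense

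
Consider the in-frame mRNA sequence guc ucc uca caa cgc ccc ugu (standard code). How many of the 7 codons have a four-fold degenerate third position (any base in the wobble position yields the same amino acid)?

Codon 1 GUC (Val): third position 4-fold.
Codon 2 UCC (Ser): third position 4-fold.
Codon 3 UCA (Ser): third position 4-fold.
Codon 4 CAA (Gln): third position 2-fold.
Codon 5 CGC (Arg): third position 4-fold.
Codon 6 CCC (Pro): third position 4-fold.
Codon 7 UGU (Cys): third position 2-fold.
Four-fold degenerate third positions: 5.

5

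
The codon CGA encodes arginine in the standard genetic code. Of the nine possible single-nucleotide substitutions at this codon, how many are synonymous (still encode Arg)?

Position 1: AGA → 1 synonymous.
Position 2: none → 0 synonymous.
Position 3: CGU, CGC, CGG → 3 synonymous.
Total: 1 + 0 + 3 = 4.

4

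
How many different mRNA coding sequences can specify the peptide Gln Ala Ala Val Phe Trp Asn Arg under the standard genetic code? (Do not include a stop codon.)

Gln: 2 codons.
Ala: 4 codons.
Ala: 4 codons.
Val: 4 codons.
Phe: 2 codons.
Trp: 1 codon.
Asn: 2 codons.
Arg: 6 codons.
2 × 4 × 4 × 4 × 2 × 1 × 2 × 6 = 3072.

3072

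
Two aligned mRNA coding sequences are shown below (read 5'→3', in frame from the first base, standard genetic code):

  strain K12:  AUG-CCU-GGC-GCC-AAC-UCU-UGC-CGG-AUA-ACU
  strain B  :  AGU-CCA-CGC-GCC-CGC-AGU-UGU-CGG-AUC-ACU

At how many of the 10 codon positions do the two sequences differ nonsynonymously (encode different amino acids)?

3

Codon 1: AUG Met / AGU Ser — nonsynonymous.
Codon 2: CCU Pro / CCA Pro — synonymous.
Codon 3: GGC Gly / CGC Arg — nonsynonymous.
Codon 4: GCC Ala / GCC Ala — identical.
Codon 5: AAC Asn / CGC Arg — nonsynonymous.
Codon 6: UCU Ser / AGU Ser — synonymous.
Codon 7: UGC Cys / UGU Cys — synonymous.
Codon 8: CGG Arg / CGG Arg — identical.
Codon 9: AUA Ile / AUC Ile — synonymous.
Codon 10: ACU Thr / ACU Thr — identical.
Nonsynonymous differences: 3.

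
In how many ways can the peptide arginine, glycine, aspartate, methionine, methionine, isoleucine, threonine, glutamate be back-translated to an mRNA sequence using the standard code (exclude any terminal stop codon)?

Arg: 6 codons.
Gly: 4 codons.
Asp: 2 codons.
Met: 1 codon.
Met: 1 codon.
Ile: 3 codons.
Thr: 4 codons.
Glu: 2 codons.
6 × 4 × 2 × 1 × 1 × 3 × 4 × 2 = 1152.

1152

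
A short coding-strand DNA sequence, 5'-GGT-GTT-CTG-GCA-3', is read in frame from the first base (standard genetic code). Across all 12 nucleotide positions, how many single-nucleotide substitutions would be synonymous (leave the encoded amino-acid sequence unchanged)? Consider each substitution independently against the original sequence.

Codon 1 (GGT, Gly): 3 synonymous substitutions.
Codon 2 (GTT, Val): 3 synonymous substitutions.
Codon 3 (CTG, Leu): 4 synonymous substitutions.
Codon 4 (GCA, Ala): 3 synonymous substitutions.
Total: 3 + 3 + 4 + 3 = 13.

13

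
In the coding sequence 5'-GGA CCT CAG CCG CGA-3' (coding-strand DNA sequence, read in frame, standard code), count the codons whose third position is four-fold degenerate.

Codon 1 GGA (Gly): third position 4-fold.
Codon 2 CCT (Pro): third position 4-fold.
Codon 3 CAG (Gln): third position 2-fold.
Codon 4 CCG (Pro): third position 4-fold.
Codon 5 CGA (Arg): third position 4-fold.
Four-fold degenerate third positions: 4.

4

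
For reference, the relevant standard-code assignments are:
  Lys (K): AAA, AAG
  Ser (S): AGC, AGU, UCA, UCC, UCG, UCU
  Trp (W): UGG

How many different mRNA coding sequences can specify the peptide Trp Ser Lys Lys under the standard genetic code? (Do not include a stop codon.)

24

Trp: 1 codon.
Ser: 6 codons.
Lys: 2 codons.
Lys: 2 codons.
1 × 6 × 2 × 2 = 24.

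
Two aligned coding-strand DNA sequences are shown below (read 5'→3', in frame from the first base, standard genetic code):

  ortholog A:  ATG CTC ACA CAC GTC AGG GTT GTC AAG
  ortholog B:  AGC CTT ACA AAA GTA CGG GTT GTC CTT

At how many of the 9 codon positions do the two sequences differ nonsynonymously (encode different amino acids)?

Codon 1: ATG Met / AGC Ser — nonsynonymous.
Codon 2: CTC Leu / CTT Leu — synonymous.
Codon 3: ACA Thr / ACA Thr — identical.
Codon 4: CAC His / AAA Lys — nonsynonymous.
Codon 5: GTC Val / GTA Val — synonymous.
Codon 6: AGG Arg / CGG Arg — synonymous.
Codon 7: GTT Val / GTT Val — identical.
Codon 8: GTC Val / GTC Val — identical.
Codon 9: AAG Lys / CTT Leu — nonsynonymous.
Nonsynonymous differences: 3.

3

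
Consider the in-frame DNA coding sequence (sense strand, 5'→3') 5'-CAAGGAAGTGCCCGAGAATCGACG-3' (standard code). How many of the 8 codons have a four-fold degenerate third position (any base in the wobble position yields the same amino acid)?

5

Codon 1 CAA (Gln): third position 2-fold.
Codon 2 GGA (Gly): third position 4-fold.
Codon 3 AGT (Ser): third position 2-fold.
Codon 4 GCC (Ala): third position 4-fold.
Codon 5 CGA (Arg): third position 4-fold.
Codon 6 GAA (Glu): third position 2-fold.
Codon 7 TCG (Ser): third position 4-fold.
Codon 8 ACG (Thr): third position 4-fold.
Four-fold degenerate third positions: 5.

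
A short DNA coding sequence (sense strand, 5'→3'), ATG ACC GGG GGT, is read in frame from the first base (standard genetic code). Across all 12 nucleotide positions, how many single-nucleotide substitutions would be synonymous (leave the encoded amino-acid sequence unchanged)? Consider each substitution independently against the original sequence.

Codon 1 (ATG, Met): 0 synonymous substitutions.
Codon 2 (ACC, Thr): 3 synonymous substitutions.
Codon 3 (GGG, Gly): 3 synonymous substitutions.
Codon 4 (GGT, Gly): 3 synonymous substitutions.
Total: 0 + 3 + 3 + 3 = 9.

9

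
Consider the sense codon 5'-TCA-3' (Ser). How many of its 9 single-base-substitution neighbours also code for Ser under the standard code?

3

Position 1: none → 0 synonymous.
Position 2: none → 0 synonymous.
Position 3: TCT, TCC, TCG → 3 synonymous.
Total: 0 + 0 + 3 = 3.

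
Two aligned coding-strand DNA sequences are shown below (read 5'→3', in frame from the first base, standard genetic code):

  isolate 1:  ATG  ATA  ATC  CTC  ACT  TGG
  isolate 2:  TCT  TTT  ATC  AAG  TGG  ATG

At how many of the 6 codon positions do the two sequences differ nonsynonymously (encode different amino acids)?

Codon 1: ATG Met / TCT Ser — nonsynonymous.
Codon 2: ATA Ile / TTT Phe — nonsynonymous.
Codon 3: ATC Ile / ATC Ile — identical.
Codon 4: CTC Leu / AAG Lys — nonsynonymous.
Codon 5: ACT Thr / TGG Trp — nonsynonymous.
Codon 6: TGG Trp / ATG Met — nonsynonymous.
Nonsynonymous differences: 5.

5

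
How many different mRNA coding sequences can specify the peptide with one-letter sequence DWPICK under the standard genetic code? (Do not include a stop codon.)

96

Asp: 2 codons.
Trp: 1 codon.
Pro: 4 codons.
Ile: 3 codons.
Cys: 2 codons.
Lys: 2 codons.
2 × 1 × 4 × 3 × 2 × 2 = 96.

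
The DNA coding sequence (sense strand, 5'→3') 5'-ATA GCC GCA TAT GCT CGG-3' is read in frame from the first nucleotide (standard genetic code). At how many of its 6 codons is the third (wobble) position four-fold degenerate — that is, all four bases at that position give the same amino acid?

4

Codon 1 ATA (Ile): third position 3-fold.
Codon 2 GCC (Ala): third position 4-fold.
Codon 3 GCA (Ala): third position 4-fold.
Codon 4 TAT (Tyr): third position 2-fold.
Codon 5 GCT (Ala): third position 4-fold.
Codon 6 CGG (Arg): third position 4-fold.
Four-fold degenerate third positions: 4.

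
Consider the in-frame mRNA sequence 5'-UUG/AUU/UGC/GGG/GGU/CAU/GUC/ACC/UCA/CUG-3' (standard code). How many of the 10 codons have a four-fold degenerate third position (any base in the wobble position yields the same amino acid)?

6

Codon 1 UUG (Leu): third position 2-fold.
Codon 2 AUU (Ile): third position 3-fold.
Codon 3 UGC (Cys): third position 2-fold.
Codon 4 GGG (Gly): third position 4-fold.
Codon 5 GGU (Gly): third position 4-fold.
Codon 6 CAU (His): third position 2-fold.
Codon 7 GUC (Val): third position 4-fold.
Codon 8 ACC (Thr): third position 4-fold.
Codon 9 UCA (Ser): third position 4-fold.
Codon 10 CUG (Leu): third position 4-fold.
Four-fold degenerate third positions: 6.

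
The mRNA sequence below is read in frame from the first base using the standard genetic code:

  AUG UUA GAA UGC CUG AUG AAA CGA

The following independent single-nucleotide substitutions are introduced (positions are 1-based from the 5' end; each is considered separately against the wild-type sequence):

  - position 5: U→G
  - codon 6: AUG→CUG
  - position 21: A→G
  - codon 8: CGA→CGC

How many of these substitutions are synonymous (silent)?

2

Codon 2: UUA (Leu) → UGA (Stop) — nonsense.
Codon 6: AUG (Met) → CUG (Leu) — missense.
Codon 7: AAA (Lys) → AAG (Lys) — synonymous.
Codon 8: CGA (Arg) → CGC (Arg) — synonymous.
Synonymous: 2 of 4.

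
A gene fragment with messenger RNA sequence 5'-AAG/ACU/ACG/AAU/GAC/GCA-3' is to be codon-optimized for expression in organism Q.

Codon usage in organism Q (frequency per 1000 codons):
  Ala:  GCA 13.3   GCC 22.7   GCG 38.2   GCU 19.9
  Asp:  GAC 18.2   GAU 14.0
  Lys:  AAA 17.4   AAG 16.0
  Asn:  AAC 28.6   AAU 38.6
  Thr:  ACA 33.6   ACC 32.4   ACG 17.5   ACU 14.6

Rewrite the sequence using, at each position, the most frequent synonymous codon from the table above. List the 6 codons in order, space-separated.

Codon 1 (Lys): best is AAA at 17.4.
Codon 2 (Thr): best is ACA at 33.6.
Codon 3 (Thr): best is ACA at 33.6.
Codon 4 (Asn): best is AAU at 38.6.
Codon 5 (Asp): best is GAC at 18.2.
Codon 6 (Ala): best is GCG at 38.2.

AAA ACA ACA AAU GAC GCG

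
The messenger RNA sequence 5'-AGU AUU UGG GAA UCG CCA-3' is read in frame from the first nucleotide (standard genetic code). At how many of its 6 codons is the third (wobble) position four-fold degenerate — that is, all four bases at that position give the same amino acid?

2

Codon 1 AGU (Ser): third position 2-fold.
Codon 2 AUU (Ile): third position 3-fold.
Codon 3 UGG (Trp): third position 1-fold.
Codon 4 GAA (Glu): third position 2-fold.
Codon 5 UCG (Ser): third position 4-fold.
Codon 6 CCA (Pro): third position 4-fold.
Four-fold degenerate third positions: 2.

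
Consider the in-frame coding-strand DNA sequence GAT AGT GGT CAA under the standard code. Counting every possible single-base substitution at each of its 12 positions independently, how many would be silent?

6

Codon 1 (GAT, Asp): 1 synonymous substitution.
Codon 2 (AGT, Ser): 1 synonymous substitution.
Codon 3 (GGT, Gly): 3 synonymous substitutions.
Codon 4 (CAA, Gln): 1 synonymous substitution.
Total: 1 + 1 + 3 + 1 = 6.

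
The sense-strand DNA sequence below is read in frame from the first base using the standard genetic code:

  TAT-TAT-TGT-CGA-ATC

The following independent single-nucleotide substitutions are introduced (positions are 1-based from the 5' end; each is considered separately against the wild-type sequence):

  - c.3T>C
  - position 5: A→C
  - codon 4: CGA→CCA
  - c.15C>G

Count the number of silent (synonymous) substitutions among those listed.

Codon 1: TAT (Tyr) → TAC (Tyr) — synonymous.
Codon 2: TAT (Tyr) → TCT (Ser) — missense.
Codon 4: CGA (Arg) → CCA (Pro) — missense.
Codon 5: ATC (Ile) → ATG (Met) — missense.
Synonymous: 1 of 4.

1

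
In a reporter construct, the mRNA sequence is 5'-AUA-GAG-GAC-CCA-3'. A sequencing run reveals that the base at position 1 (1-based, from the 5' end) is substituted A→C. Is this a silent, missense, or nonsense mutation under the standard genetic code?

Position 1 falls in codon 1: AUA → Ile.
After the substitution the codon is CUA → Leu.
Ile ≠ Leu, so this is a missense mutation.

missense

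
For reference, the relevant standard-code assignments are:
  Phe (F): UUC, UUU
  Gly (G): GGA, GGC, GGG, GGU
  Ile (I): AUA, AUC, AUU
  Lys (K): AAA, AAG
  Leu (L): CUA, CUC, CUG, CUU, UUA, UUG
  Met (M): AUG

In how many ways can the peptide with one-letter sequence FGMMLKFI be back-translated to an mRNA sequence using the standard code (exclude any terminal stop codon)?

Phe: 2 codons.
Gly: 4 codons.
Met: 1 codon.
Met: 1 codon.
Leu: 6 codons.
Lys: 2 codons.
Phe: 2 codons.
Ile: 3 codons.
2 × 4 × 1 × 1 × 6 × 2 × 2 × 3 = 576.

576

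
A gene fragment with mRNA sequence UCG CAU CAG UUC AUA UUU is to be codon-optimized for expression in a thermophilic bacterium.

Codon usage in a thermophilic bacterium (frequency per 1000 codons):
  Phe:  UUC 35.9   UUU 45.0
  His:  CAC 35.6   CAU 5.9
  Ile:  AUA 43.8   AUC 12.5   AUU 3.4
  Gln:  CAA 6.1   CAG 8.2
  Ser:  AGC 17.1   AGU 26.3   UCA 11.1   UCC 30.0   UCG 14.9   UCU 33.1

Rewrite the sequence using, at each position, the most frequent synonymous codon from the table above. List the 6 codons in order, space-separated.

UCU CAC CAG UUU AUA UUU

Codon 1 (Ser): best is UCU at 33.1.
Codon 2 (His): best is CAC at 35.6.
Codon 3 (Gln): best is CAG at 8.2.
Codon 4 (Phe): best is UUU at 45.0.
Codon 5 (Ile): best is AUA at 43.8.
Codon 6 (Phe): best is UUU at 45.0.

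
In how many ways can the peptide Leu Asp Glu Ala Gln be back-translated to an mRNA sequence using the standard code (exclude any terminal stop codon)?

Leu: 6 codons.
Asp: 2 codons.
Glu: 2 codons.
Ala: 4 codons.
Gln: 2 codons.
6 × 2 × 2 × 4 × 2 = 192.

192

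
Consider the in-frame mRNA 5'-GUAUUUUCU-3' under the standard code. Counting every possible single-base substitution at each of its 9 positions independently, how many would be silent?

Codon 1 (GUA, Val): 3 synonymous substitutions.
Codon 2 (UUU, Phe): 1 synonymous substitution.
Codon 3 (UCU, Ser): 3 synonymous substitutions.
Total: 3 + 1 + 3 = 7.

7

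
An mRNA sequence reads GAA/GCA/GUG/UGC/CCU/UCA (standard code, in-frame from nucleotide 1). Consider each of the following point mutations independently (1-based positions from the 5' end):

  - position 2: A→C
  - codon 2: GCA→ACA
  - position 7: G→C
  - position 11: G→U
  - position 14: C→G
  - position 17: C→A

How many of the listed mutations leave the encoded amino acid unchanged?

Codon 1: GAA (Glu) → GCA (Ala) — missense.
Codon 2: GCA (Ala) → ACA (Thr) — missense.
Codon 3: GUG (Val) → CUG (Leu) — missense.
Codon 4: UGC (Cys) → UUC (Phe) — missense.
Codon 5: CCU (Pro) → CGU (Arg) — missense.
Codon 6: UCA (Ser) → UAA (Stop) — nonsense.
Synonymous: 0 of 6.

0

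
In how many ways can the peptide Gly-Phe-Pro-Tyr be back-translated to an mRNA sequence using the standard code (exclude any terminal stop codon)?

64

Gly: 4 codons.
Phe: 2 codons.
Pro: 4 codons.
Tyr: 2 codons.
4 × 2 × 4 × 2 = 64.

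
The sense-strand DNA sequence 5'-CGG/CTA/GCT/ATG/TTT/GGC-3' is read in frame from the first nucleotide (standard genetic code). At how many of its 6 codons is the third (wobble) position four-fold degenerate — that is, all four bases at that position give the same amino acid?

4

Codon 1 CGG (Arg): third position 4-fold.
Codon 2 CTA (Leu): third position 4-fold.
Codon 3 GCT (Ala): third position 4-fold.
Codon 4 ATG (Met): third position 1-fold.
Codon 5 TTT (Phe): third position 2-fold.
Codon 6 GGC (Gly): third position 4-fold.
Four-fold degenerate third positions: 4.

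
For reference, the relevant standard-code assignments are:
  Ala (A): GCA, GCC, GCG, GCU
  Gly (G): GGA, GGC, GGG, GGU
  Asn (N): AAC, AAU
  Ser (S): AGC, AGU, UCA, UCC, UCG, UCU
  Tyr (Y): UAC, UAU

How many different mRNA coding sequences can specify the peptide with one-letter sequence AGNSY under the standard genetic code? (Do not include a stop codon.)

384

Ala: 4 codons.
Gly: 4 codons.
Asn: 2 codons.
Ser: 6 codons.
Tyr: 2 codons.
4 × 4 × 2 × 6 × 2 = 384.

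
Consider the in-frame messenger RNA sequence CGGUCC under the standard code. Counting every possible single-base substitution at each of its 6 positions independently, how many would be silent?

7

Codon 1 (CGG, Arg): 4 synonymous substitutions.
Codon 2 (UCC, Ser): 3 synonymous substitutions.
Total: 4 + 3 = 7.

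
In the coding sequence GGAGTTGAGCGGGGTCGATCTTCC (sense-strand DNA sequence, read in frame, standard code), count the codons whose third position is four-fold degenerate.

Codon 1 GGA (Gly): third position 4-fold.
Codon 2 GTT (Val): third position 4-fold.
Codon 3 GAG (Glu): third position 2-fold.
Codon 4 CGG (Arg): third position 4-fold.
Codon 5 GGT (Gly): third position 4-fold.
Codon 6 CGA (Arg): third position 4-fold.
Codon 7 TCT (Ser): third position 4-fold.
Codon 8 TCC (Ser): third position 4-fold.
Four-fold degenerate third positions: 7.

7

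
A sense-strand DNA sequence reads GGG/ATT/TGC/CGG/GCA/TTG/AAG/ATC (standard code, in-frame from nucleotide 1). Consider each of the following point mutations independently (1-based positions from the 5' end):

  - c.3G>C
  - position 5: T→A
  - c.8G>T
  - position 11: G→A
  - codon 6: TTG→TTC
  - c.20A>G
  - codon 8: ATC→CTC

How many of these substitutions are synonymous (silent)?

Codon 1: GGG (Gly) → GGC (Gly) — synonymous.
Codon 2: ATT (Ile) → AAT (Asn) — missense.
Codon 3: TGC (Cys) → TTC (Phe) — missense.
Codon 4: CGG (Arg) → CAG (Gln) — missense.
Codon 6: TTG (Leu) → TTC (Phe) — missense.
Codon 7: AAG (Lys) → AGG (Arg) — missense.
Codon 8: ATC (Ile) → CTC (Leu) — missense.
Synonymous: 1 of 7.

1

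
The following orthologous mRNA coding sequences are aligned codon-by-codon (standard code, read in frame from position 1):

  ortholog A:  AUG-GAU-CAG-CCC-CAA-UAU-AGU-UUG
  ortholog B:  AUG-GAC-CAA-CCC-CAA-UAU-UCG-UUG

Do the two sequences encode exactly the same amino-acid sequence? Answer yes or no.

Codon 1: AUG Met / AUG Met — identical.
Codon 2: GAU Asp / GAC Asp — synonymous.
Codon 3: CAG Gln / CAA Gln — synonymous.
Codon 4: CCC Pro / CCC Pro — identical.
Codon 5: CAA Gln / CAA Gln — identical.
Codon 6: UAU Tyr / UAU Tyr — identical.
Codon 7: AGU Ser / UCG Ser — synonymous.
Codon 8: UUG Leu / UUG Leu — identical.
Nonsynonymous differences: 0 → same protein.

yes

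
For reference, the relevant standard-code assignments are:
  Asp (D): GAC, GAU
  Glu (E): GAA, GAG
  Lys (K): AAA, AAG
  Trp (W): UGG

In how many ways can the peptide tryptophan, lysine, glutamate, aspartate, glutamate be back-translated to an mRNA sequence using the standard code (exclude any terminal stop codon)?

Trp: 1 codon.
Lys: 2 codons.
Glu: 2 codons.
Asp: 2 codons.
Glu: 2 codons.
1 × 2 × 2 × 2 × 2 = 16.

16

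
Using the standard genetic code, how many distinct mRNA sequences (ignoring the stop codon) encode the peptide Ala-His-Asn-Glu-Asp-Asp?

Ala: 4 codons.
His: 2 codons.
Asn: 2 codons.
Glu: 2 codons.
Asp: 2 codons.
Asp: 2 codons.
4 × 2 × 2 × 2 × 2 × 2 = 128.

128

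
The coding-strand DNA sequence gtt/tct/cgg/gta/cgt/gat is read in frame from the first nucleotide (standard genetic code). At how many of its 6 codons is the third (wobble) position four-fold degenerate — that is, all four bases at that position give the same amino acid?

5

Codon 1 GTT (Val): third position 4-fold.
Codon 2 TCT (Ser): third position 4-fold.
Codon 3 CGG (Arg): third position 4-fold.
Codon 4 GTA (Val): third position 4-fold.
Codon 5 CGT (Arg): third position 4-fold.
Codon 6 GAT (Asp): third position 2-fold.
Four-fold degenerate third positions: 5.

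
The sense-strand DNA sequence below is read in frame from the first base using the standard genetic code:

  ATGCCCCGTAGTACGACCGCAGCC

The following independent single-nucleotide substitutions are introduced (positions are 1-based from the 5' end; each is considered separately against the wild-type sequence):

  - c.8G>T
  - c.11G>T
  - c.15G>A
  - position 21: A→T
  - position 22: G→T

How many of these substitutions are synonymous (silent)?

2

Codon 3: CGT (Arg) → CTT (Leu) — missense.
Codon 4: AGT (Ser) → ATT (Ile) — missense.
Codon 5: ACG (Thr) → ACA (Thr) — synonymous.
Codon 7: GCA (Ala) → GCT (Ala) — synonymous.
Codon 8: GCC (Ala) → TCC (Ser) — missense.
Synonymous: 2 of 5.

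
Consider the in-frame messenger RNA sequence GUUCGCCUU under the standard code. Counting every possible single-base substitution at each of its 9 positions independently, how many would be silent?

9

Codon 1 (GUU, Val): 3 synonymous substitutions.
Codon 2 (CGC, Arg): 3 synonymous substitutions.
Codon 3 (CUU, Leu): 3 synonymous substitutions.
Total: 3 + 3 + 3 = 9.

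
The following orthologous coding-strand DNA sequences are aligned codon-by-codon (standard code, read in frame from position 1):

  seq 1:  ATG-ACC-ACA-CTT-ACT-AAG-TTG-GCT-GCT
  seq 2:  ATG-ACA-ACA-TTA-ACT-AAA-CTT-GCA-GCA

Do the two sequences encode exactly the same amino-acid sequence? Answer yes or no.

yes

Codon 1: ATG Met / ATG Met — identical.
Codon 2: ACC Thr / ACA Thr — synonymous.
Codon 3: ACA Thr / ACA Thr — identical.
Codon 4: CTT Leu / TTA Leu — synonymous.
Codon 5: ACT Thr / ACT Thr — identical.
Codon 6: AAG Lys / AAA Lys — synonymous.
Codon 7: TTG Leu / CTT Leu — synonymous.
Codon 8: GCT Ala / GCA Ala — synonymous.
Codon 9: GCT Ala / GCA Ala — synonymous.
Nonsynonymous differences: 0 → same protein.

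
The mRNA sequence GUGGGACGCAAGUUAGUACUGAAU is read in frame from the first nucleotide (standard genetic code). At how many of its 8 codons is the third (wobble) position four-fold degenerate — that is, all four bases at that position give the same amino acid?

5

Codon 1 GUG (Val): third position 4-fold.
Codon 2 GGA (Gly): third position 4-fold.
Codon 3 CGC (Arg): third position 4-fold.
Codon 4 AAG (Lys): third position 2-fold.
Codon 5 UUA (Leu): third position 2-fold.
Codon 6 GUA (Val): third position 4-fold.
Codon 7 CUG (Leu): third position 4-fold.
Codon 8 AAU (Asn): third position 2-fold.
Four-fold degenerate third positions: 5.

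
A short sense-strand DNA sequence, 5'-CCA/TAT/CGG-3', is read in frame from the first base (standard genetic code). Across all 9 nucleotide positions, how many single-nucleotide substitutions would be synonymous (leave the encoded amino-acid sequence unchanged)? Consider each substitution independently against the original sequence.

8

Codon 1 (CCA, Pro): 3 synonymous substitutions.
Codon 2 (TAT, Tyr): 1 synonymous substitution.
Codon 3 (CGG, Arg): 4 synonymous substitutions.
Total: 3 + 1 + 4 = 8.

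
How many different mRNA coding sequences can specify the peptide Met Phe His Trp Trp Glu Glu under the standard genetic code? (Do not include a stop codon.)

Met: 1 codon.
Phe: 2 codons.
His: 2 codons.
Trp: 1 codon.
Trp: 1 codon.
Glu: 2 codons.
Glu: 2 codons.
1 × 2 × 2 × 1 × 1 × 2 × 2 = 16.

16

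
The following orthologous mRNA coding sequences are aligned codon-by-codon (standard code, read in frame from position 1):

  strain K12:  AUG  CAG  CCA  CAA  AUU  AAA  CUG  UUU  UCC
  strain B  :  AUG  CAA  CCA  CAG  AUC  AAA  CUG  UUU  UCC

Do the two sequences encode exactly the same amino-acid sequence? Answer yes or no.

yes

Codon 1: AUG Met / AUG Met — identical.
Codon 2: CAG Gln / CAA Gln — synonymous.
Codon 3: CCA Pro / CCA Pro — identical.
Codon 4: CAA Gln / CAG Gln — synonymous.
Codon 5: AUU Ile / AUC Ile — synonymous.
Codon 6: AAA Lys / AAA Lys — identical.
Codon 7: CUG Leu / CUG Leu — identical.
Codon 8: UUU Phe / UUU Phe — identical.
Codon 9: UCC Ser / UCC Ser — identical.
Nonsynonymous differences: 0 → same protein.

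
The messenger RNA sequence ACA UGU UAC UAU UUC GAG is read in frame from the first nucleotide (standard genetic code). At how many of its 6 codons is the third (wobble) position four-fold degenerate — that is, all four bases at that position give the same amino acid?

Codon 1 ACA (Thr): third position 4-fold.
Codon 2 UGU (Cys): third position 2-fold.
Codon 3 UAC (Tyr): third position 2-fold.
Codon 4 UAU (Tyr): third position 2-fold.
Codon 5 UUC (Phe): third position 2-fold.
Codon 6 GAG (Glu): third position 2-fold.
Four-fold degenerate third positions: 1.

1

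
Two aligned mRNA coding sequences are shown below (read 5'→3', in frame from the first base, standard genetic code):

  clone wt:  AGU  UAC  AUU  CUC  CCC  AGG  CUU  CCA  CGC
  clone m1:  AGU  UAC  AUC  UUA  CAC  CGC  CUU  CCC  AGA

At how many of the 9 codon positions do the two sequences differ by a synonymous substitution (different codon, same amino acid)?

5

Codon 1: AGU Ser / AGU Ser — identical.
Codon 2: UAC Tyr / UAC Tyr — identical.
Codon 3: AUU Ile / AUC Ile — synonymous.
Codon 4: CUC Leu / UUA Leu — synonymous.
Codon 5: CCC Pro / CAC His — nonsynonymous.
Codon 6: AGG Arg / CGC Arg — synonymous.
Codon 7: CUU Leu / CUU Leu — identical.
Codon 8: CCA Pro / CCC Pro — synonymous.
Codon 9: CGC Arg / AGA Arg — synonymous.
Synonymous differences: 5.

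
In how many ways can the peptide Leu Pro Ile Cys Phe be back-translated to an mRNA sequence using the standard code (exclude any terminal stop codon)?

Leu: 6 codons.
Pro: 4 codons.
Ile: 3 codons.
Cys: 2 codons.
Phe: 2 codons.
6 × 4 × 3 × 2 × 2 = 288.

288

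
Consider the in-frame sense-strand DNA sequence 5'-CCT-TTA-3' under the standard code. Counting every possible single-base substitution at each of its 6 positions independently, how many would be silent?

5

Codon 1 (CCT, Pro): 3 synonymous substitutions.
Codon 2 (TTA, Leu): 2 synonymous substitutions.
Total: 3 + 2 = 5.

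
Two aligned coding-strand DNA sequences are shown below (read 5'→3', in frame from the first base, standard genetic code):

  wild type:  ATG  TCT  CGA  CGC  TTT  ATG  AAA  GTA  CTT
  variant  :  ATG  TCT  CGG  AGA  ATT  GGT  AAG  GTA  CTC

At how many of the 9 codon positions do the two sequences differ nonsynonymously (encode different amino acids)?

2

Codon 1: ATG Met / ATG Met — identical.
Codon 2: TCT Ser / TCT Ser — identical.
Codon 3: CGA Arg / CGG Arg — synonymous.
Codon 4: CGC Arg / AGA Arg — synonymous.
Codon 5: TTT Phe / ATT Ile — nonsynonymous.
Codon 6: ATG Met / GGT Gly — nonsynonymous.
Codon 7: AAA Lys / AAG Lys — synonymous.
Codon 8: GTA Val / GTA Val — identical.
Codon 9: CTT Leu / CTC Leu — synonymous.
Nonsynonymous differences: 2.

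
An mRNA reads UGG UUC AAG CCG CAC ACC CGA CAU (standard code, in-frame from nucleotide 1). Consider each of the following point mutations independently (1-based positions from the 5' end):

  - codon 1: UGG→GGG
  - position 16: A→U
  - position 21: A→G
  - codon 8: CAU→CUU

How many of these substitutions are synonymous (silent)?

Codon 1: UGG (Trp) → GGG (Gly) — missense.
Codon 6: ACC (Thr) → UCC (Ser) — missense.
Codon 7: CGA (Arg) → CGG (Arg) — synonymous.
Codon 8: CAU (His) → CUU (Leu) — missense.
Synonymous: 1 of 4.

1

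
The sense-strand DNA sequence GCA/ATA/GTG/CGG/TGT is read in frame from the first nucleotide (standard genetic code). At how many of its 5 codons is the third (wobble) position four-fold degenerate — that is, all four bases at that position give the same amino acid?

3

Codon 1 GCA (Ala): third position 4-fold.
Codon 2 ATA (Ile): third position 3-fold.
Codon 3 GTG (Val): third position 4-fold.
Codon 4 CGG (Arg): third position 4-fold.
Codon 5 TGT (Cys): third position 2-fold.
Four-fold degenerate third positions: 3.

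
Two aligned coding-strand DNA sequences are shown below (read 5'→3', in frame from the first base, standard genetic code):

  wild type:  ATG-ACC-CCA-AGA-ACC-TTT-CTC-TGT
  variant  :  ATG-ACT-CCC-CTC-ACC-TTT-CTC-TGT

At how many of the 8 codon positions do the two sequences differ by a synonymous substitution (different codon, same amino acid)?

2

Codon 1: ATG Met / ATG Met — identical.
Codon 2: ACC Thr / ACT Thr — synonymous.
Codon 3: CCA Pro / CCC Pro — synonymous.
Codon 4: AGA Arg / CTC Leu — nonsynonymous.
Codon 5: ACC Thr / ACC Thr — identical.
Codon 6: TTT Phe / TTT Phe — identical.
Codon 7: CTC Leu / CTC Leu — identical.
Codon 8: TGT Cys / TGT Cys — identical.
Synonymous differences: 2.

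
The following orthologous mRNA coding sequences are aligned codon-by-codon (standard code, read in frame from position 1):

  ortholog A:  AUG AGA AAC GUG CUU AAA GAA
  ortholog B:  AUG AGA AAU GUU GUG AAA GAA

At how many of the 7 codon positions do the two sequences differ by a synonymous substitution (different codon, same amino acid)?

Codon 1: AUG Met / AUG Met — identical.
Codon 2: AGA Arg / AGA Arg — identical.
Codon 3: AAC Asn / AAU Asn — synonymous.
Codon 4: GUG Val / GUU Val — synonymous.
Codon 5: CUU Leu / GUG Val — nonsynonymous.
Codon 6: AAA Lys / AAA Lys — identical.
Codon 7: GAA Glu / GAA Glu — identical.
Synonymous differences: 2.

2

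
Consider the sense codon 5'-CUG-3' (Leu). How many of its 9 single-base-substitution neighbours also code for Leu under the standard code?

4

Position 1: UUG → 1 synonymous.
Position 2: none → 0 synonymous.
Position 3: CUU, CUC, CUA → 3 synonymous.
Total: 1 + 0 + 3 = 4.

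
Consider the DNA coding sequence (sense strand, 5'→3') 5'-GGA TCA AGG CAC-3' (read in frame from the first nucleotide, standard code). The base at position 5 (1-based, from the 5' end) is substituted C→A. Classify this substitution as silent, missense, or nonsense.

Position 5 falls in codon 2: TCA → Ser.
After the substitution the codon is TAA → Stop.
The new codon is a stop codon, so this is a nonsense mutation.

nonsense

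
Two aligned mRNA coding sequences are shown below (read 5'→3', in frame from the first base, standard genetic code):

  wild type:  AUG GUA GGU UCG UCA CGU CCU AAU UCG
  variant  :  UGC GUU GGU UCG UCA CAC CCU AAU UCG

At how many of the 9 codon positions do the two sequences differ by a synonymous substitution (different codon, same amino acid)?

1

Codon 1: AUG Met / UGC Cys — nonsynonymous.
Codon 2: GUA Val / GUU Val — synonymous.
Codon 3: GGU Gly / GGU Gly — identical.
Codon 4: UCG Ser / UCG Ser — identical.
Codon 5: UCA Ser / UCA Ser — identical.
Codon 6: CGU Arg / CAC His — nonsynonymous.
Codon 7: CCU Pro / CCU Pro — identical.
Codon 8: AAU Asn / AAU Asn — identical.
Codon 9: UCG Ser / UCG Ser — identical.
Synonymous differences: 1.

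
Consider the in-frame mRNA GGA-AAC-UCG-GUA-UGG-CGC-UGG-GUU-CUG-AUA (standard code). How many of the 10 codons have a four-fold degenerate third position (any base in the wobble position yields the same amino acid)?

6

Codon 1 GGA (Gly): third position 4-fold.
Codon 2 AAC (Asn): third position 2-fold.
Codon 3 UCG (Ser): third position 4-fold.
Codon 4 GUA (Val): third position 4-fold.
Codon 5 UGG (Trp): third position 1-fold.
Codon 6 CGC (Arg): third position 4-fold.
Codon 7 UGG (Trp): third position 1-fold.
Codon 8 GUU (Val): third position 4-fold.
Codon 9 CUG (Leu): third position 4-fold.
Codon 10 AUA (Ile): third position 3-fold.
Four-fold degenerate third positions: 6.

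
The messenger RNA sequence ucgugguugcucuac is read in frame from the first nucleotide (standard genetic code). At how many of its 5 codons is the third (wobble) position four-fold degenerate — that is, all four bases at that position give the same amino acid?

2

Codon 1 UCG (Ser): third position 4-fold.
Codon 2 UGG (Trp): third position 1-fold.
Codon 3 UUG (Leu): third position 2-fold.
Codon 4 CUC (Leu): third position 4-fold.
Codon 5 UAC (Tyr): third position 2-fold.
Four-fold degenerate third positions: 2.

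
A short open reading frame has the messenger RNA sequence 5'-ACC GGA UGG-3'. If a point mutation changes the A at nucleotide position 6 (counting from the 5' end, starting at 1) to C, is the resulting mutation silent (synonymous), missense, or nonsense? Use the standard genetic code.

Position 6 falls in codon 2: GGA → Gly.
After the substitution the codon is GGC → Gly.
Both encode Gly, so the change is synonymous.

silent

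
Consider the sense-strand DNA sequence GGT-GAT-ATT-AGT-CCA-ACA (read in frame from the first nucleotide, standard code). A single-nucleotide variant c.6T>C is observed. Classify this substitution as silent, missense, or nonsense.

Position 6 falls in codon 2: GAT → Asp.
After the substitution the codon is GAC → Asp.
Both encode Asp, so the change is synonymous.

silent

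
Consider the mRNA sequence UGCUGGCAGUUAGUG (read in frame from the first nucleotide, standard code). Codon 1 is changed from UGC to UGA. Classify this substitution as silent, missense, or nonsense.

Position 3 falls in codon 1: UGC → Cys.
After the substitution the codon is UGA → Stop.
The new codon is a stop codon, so this is a nonsense mutation.

nonsense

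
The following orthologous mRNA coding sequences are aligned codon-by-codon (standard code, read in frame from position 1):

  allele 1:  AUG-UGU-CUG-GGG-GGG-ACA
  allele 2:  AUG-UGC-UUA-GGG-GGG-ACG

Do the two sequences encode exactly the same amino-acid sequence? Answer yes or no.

yes

Codon 1: AUG Met / AUG Met — identical.
Codon 2: UGU Cys / UGC Cys — synonymous.
Codon 3: CUG Leu / UUA Leu — synonymous.
Codon 4: GGG Gly / GGG Gly — identical.
Codon 5: GGG Gly / GGG Gly — identical.
Codon 6: ACA Thr / ACG Thr — synonymous.
Nonsynonymous differences: 0 → same protein.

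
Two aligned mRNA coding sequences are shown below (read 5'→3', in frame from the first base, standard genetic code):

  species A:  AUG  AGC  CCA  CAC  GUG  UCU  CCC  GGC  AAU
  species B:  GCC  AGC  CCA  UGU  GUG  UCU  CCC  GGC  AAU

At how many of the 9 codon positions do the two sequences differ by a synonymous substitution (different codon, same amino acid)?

Codon 1: AUG Met / GCC Ala — nonsynonymous.
Codon 2: AGC Ser / AGC Ser — identical.
Codon 3: CCA Pro / CCA Pro — identical.
Codon 4: CAC His / UGU Cys — nonsynonymous.
Codon 5: GUG Val / GUG Val — identical.
Codon 6: UCU Ser / UCU Ser — identical.
Codon 7: CCC Pro / CCC Pro — identical.
Codon 8: GGC Gly / GGC Gly — identical.
Codon 9: AAU Asn / AAU Asn — identical.
Synonymous differences: 0.

0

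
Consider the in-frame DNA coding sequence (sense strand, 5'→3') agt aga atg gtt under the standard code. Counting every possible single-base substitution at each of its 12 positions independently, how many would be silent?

6

Codon 1 (AGT, Ser): 1 synonymous substitution.
Codon 2 (AGA, Arg): 2 synonymous substitutions.
Codon 3 (ATG, Met): 0 synonymous substitutions.
Codon 4 (GTT, Val): 3 synonymous substitutions.
Total: 1 + 2 + 0 + 3 = 6.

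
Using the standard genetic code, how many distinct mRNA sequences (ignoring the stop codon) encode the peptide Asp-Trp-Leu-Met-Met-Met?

Asp: 2 codons.
Trp: 1 codon.
Leu: 6 codons.
Met: 1 codon.
Met: 1 codon.
Met: 1 codon.
2 × 1 × 6 × 1 × 1 × 1 = 12.

12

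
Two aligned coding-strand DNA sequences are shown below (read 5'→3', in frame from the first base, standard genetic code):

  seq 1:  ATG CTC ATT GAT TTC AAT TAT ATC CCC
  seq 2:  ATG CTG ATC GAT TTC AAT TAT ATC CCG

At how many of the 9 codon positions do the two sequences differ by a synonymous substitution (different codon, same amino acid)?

3

Codon 1: ATG Met / ATG Met — identical.
Codon 2: CTC Leu / CTG Leu — synonymous.
Codon 3: ATT Ile / ATC Ile — synonymous.
Codon 4: GAT Asp / GAT Asp — identical.
Codon 5: TTC Phe / TTC Phe — identical.
Codon 6: AAT Asn / AAT Asn — identical.
Codon 7: TAT Tyr / TAT Tyr — identical.
Codon 8: ATC Ile / ATC Ile — identical.
Codon 9: CCC Pro / CCG Pro — synonymous.
Synonymous differences: 3.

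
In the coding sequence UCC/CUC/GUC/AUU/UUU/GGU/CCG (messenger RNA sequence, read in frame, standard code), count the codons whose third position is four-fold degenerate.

5

Codon 1 UCC (Ser): third position 4-fold.
Codon 2 CUC (Leu): third position 4-fold.
Codon 3 GUC (Val): third position 4-fold.
Codon 4 AUU (Ile): third position 3-fold.
Codon 5 UUU (Phe): third position 2-fold.
Codon 6 GGU (Gly): third position 4-fold.
Codon 7 CCG (Pro): third position 4-fold.
Four-fold degenerate third positions: 5.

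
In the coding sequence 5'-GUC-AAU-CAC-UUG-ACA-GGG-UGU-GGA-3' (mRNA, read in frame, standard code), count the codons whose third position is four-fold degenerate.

Codon 1 GUC (Val): third position 4-fold.
Codon 2 AAU (Asn): third position 2-fold.
Codon 3 CAC (His): third position 2-fold.
Codon 4 UUG (Leu): third position 2-fold.
Codon 5 ACA (Thr): third position 4-fold.
Codon 6 GGG (Gly): third position 4-fold.
Codon 7 UGU (Cys): third position 2-fold.
Codon 8 GGA (Gly): third position 4-fold.
Four-fold degenerate third positions: 4.

4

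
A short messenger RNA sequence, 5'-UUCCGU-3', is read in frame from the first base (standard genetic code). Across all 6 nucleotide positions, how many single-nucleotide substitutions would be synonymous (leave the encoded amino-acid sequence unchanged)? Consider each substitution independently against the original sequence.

Codon 1 (UUC, Phe): 1 synonymous substitution.
Codon 2 (CGU, Arg): 3 synonymous substitutions.
Total: 1 + 3 = 4.

4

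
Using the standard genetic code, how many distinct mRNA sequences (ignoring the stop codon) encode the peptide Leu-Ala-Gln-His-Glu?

192

Leu: 6 codons.
Ala: 4 codons.
Gln: 2 codons.
His: 2 codons.
Glu: 2 codons.
6 × 4 × 2 × 2 × 2 = 192.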